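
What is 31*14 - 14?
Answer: 420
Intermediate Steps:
31*14 - 14 = 434 - 14 = 420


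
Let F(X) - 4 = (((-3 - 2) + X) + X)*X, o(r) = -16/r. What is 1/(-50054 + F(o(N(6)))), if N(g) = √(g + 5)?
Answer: -3025209/151270865522 - 220*√11/75635432761 ≈ -2.0008e-5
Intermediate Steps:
N(g) = √(5 + g)
F(X) = 4 + X*(-5 + 2*X) (F(X) = 4 + (((-3 - 2) + X) + X)*X = 4 + ((-5 + X) + X)*X = 4 + (-5 + 2*X)*X = 4 + X*(-5 + 2*X))
1/(-50054 + F(o(N(6)))) = 1/(-50054 + (4 - (-80)/(√(5 + 6)) + 2*(-16/√(5 + 6))²)) = 1/(-50054 + (4 - (-80)/(√11) + 2*(-16*√11/11)²)) = 1/(-50054 + (4 - (-80)*√11/11 + 2*(-16*√11/11)²)) = 1/(-50054 + (4 + 80*√11/11 + 2*(256/11))) = 1/(-50054 + (4 + 80*√11/11 + 512/11)) = 1/(-50054 + (556/11 + 80*√11/11)) = 1/(-550038/11 + 80*√11/11)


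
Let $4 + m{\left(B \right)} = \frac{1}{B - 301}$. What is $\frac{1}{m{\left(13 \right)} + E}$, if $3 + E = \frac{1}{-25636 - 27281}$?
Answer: $- \frac{5080032}{35577959} \approx -0.14279$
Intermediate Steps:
$E = - \frac{158752}{52917}$ ($E = -3 + \frac{1}{-25636 - 27281} = -3 + \frac{1}{-52917} = -3 - \frac{1}{52917} = - \frac{158752}{52917} \approx -3.0$)
$m{\left(B \right)} = -4 + \frac{1}{-301 + B}$ ($m{\left(B \right)} = -4 + \frac{1}{B - 301} = -4 + \frac{1}{-301 + B}$)
$\frac{1}{m{\left(13 \right)} + E} = \frac{1}{\frac{1205 - 52}{-301 + 13} - \frac{158752}{52917}} = \frac{1}{\frac{1205 - 52}{-288} - \frac{158752}{52917}} = \frac{1}{\left(- \frac{1}{288}\right) 1153 - \frac{158752}{52917}} = \frac{1}{- \frac{1153}{288} - \frac{158752}{52917}} = \frac{1}{- \frac{35577959}{5080032}} = - \frac{5080032}{35577959}$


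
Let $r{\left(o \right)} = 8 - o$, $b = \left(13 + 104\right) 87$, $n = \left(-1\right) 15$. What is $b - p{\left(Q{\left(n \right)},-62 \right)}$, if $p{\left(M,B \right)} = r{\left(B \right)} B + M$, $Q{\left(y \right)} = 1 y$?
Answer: $14534$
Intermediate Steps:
$n = -15$
$Q{\left(y \right)} = y$
$b = 10179$ ($b = 117 \cdot 87 = 10179$)
$p{\left(M,B \right)} = M + B \left(8 - B\right)$ ($p{\left(M,B \right)} = \left(8 - B\right) B + M = B \left(8 - B\right) + M = M + B \left(8 - B\right)$)
$b - p{\left(Q{\left(n \right)},-62 \right)} = 10179 - \left(-15 - - 62 \left(-8 - 62\right)\right) = 10179 - \left(-15 - \left(-62\right) \left(-70\right)\right) = 10179 - \left(-15 - 4340\right) = 10179 - -4355 = 10179 + 4355 = 14534$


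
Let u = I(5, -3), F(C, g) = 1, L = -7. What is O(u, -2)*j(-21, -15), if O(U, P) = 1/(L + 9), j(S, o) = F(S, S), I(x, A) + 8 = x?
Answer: ½ ≈ 0.50000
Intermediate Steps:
I(x, A) = -8 + x
u = -3 (u = -8 + 5 = -3)
j(S, o) = 1
O(U, P) = ½ (O(U, P) = 1/(-7 + 9) = 1/2 = ½)
O(u, -2)*j(-21, -15) = (½)*1 = ½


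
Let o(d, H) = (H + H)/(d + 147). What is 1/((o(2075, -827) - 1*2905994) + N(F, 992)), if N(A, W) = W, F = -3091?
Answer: -1111/3227458049 ≈ -3.4423e-7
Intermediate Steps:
o(d, H) = 2*H/(147 + d) (o(d, H) = (2*H)/(147 + d) = 2*H/(147 + d))
1/((o(2075, -827) - 1*2905994) + N(F, 992)) = 1/((2*(-827)/(147 + 2075) - 1*2905994) + 992) = 1/((2*(-827)/2222 - 2905994) + 992) = 1/((2*(-827)*(1/2222) - 2905994) + 992) = 1/((-827/1111 - 2905994) + 992) = 1/(-3228560161/1111 + 992) = 1/(-3227458049/1111) = -1111/3227458049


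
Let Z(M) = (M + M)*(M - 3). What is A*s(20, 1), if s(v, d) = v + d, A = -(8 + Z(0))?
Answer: -168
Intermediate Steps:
Z(M) = 2*M*(-3 + M) (Z(M) = (2*M)*(-3 + M) = 2*M*(-3 + M))
A = -8 (A = -(8 + 2*0*(-3 + 0)) = -(8 + 2*0*(-3)) = -(8 + 0) = -1*8 = -8)
s(v, d) = d + v
A*s(20, 1) = -8*(1 + 20) = -8*21 = -168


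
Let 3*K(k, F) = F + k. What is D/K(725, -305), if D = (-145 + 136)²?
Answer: 81/140 ≈ 0.57857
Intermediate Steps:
D = 81 (D = (-9)² = 81)
K(k, F) = F/3 + k/3 (K(k, F) = (F + k)/3 = F/3 + k/3)
D/K(725, -305) = 81/((⅓)*(-305) + (⅓)*725) = 81/(-305/3 + 725/3) = 81/140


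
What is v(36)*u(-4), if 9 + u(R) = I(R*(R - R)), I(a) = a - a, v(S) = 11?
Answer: -99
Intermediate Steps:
I(a) = 0
u(R) = -9 (u(R) = -9 + 0 = -9)
v(36)*u(-4) = 11*(-9) = -99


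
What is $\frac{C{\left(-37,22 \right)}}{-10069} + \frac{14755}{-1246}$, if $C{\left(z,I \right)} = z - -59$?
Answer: $- \frac{148595507}{12545974} \approx -11.844$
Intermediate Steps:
$C{\left(z,I \right)} = 59 + z$ ($C{\left(z,I \right)} = z + 59 = 59 + z$)
$\frac{C{\left(-37,22 \right)}}{-10069} + \frac{14755}{-1246} = \frac{59 - 37}{-10069} + \frac{14755}{-1246} = 22 \left(- \frac{1}{10069}\right) + 14755 \left(- \frac{1}{1246}\right) = - \frac{22}{10069} - \frac{14755}{1246} = - \frac{148595507}{12545974}$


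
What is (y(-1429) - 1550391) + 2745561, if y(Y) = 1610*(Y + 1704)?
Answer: 1637920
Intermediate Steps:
y(Y) = 2743440 + 1610*Y (y(Y) = 1610*(1704 + Y) = 2743440 + 1610*Y)
(y(-1429) - 1550391) + 2745561 = ((2743440 + 1610*(-1429)) - 1550391) + 2745561 = ((2743440 - 2300690) - 1550391) + 2745561 = (442750 - 1550391) + 2745561 = -1107641 + 2745561 = 1637920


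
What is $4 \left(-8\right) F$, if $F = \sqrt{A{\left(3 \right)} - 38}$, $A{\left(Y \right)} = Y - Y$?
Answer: $- 32 i \sqrt{38} \approx - 197.26 i$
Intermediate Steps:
$A{\left(Y \right)} = 0$
$F = i \sqrt{38}$ ($F = \sqrt{0 - 38} = \sqrt{-38} = i \sqrt{38} \approx 6.1644 i$)
$4 \left(-8\right) F = 4 \left(-8\right) i \sqrt{38} = - 32 i \sqrt{38}$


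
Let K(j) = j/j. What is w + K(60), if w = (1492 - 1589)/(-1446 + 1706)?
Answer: 163/260 ≈ 0.62692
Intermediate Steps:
K(j) = 1
w = -97/260 ≈ -0.37308
w + K(60) = -97/260 + 1 = 163/260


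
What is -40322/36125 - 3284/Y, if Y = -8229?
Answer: -213175238/297272625 ≈ -0.71710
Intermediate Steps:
-40322/36125 - 3284/Y = -40322/36125 - 3284/(-8229) = -40322*1/36125 - 3284*(-1/8229) = -40322/36125 + 3284/8229 = -213175238/297272625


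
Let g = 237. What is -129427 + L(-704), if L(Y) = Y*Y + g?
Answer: 366426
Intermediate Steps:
L(Y) = 237 + Y² (L(Y) = Y*Y + 237 = Y² + 237 = 237 + Y²)
-129427 + L(-704) = -129427 + (237 + (-704)²) = -129427 + (237 + 495616) = -129427 + 495853 = 366426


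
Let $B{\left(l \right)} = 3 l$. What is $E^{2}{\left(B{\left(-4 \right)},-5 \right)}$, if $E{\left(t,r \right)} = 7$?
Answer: $49$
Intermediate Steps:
$E^{2}{\left(B{\left(-4 \right)},-5 \right)} = 7^{2} = 49$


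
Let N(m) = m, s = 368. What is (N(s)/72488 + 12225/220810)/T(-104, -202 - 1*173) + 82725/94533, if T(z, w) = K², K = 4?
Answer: 177309122685467/201746975259232 ≈ 0.87887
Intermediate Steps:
T(z, w) = 16 (T(z, w) = 4² = 16)
(N(s)/72488 + 12225/220810)/T(-104, -202 - 1*173) + 82725/94533 = (368/72488 + 12225/220810)/16 + 82725/94533 = (368*(1/72488) + 12225*(1/220810))*(1/16) + 82725*(1/94533) = (46/9061 + 2445/44162)*(1/16) + 27575/31511 = (24185597/400151882)*(1/16) + 27575/31511 = 24185597/6402430112 + 27575/31511 = 177309122685467/201746975259232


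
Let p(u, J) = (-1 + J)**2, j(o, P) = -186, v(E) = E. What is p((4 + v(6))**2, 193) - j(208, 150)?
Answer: 37050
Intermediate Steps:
p((4 + v(6))**2, 193) - j(208, 150) = (-1 + 193)**2 - 1*(-186) = 192**2 + 186 = 36864 + 186 = 37050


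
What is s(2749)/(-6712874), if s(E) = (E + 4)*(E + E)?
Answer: -7567997/3356437 ≈ -2.2548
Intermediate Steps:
s(E) = 2*E*(4 + E) (s(E) = (4 + E)*(2*E) = 2*E*(4 + E))
s(2749)/(-6712874) = (2*2749*(4 + 2749))/(-6712874) = (2*2749*2753)*(-1/6712874) = 15135994*(-1/6712874) = -7567997/3356437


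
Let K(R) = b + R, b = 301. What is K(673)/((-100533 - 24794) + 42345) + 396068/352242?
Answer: 8130857767/7307436411 ≈ 1.1127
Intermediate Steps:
K(R) = 301 + R
K(673)/((-100533 - 24794) + 42345) + 396068/352242 = (301 + 673)/((-100533 - 24794) + 42345) + 396068/352242 = 974/(-125327 + 42345) + 396068*(1/352242) = 974/(-82982) + 198034/176121 = 974*(-1/82982) + 198034/176121 = -487/41491 + 198034/176121 = 8130857767/7307436411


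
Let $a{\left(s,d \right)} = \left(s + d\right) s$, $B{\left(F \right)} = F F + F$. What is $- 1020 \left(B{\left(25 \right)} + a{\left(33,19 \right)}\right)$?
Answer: $-2413320$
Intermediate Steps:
$B{\left(F \right)} = F + F^{2}$ ($B{\left(F \right)} = F^{2} + F = F + F^{2}$)
$a{\left(s,d \right)} = s \left(d + s\right)$ ($a{\left(s,d \right)} = \left(d + s\right) s = s \left(d + s\right)$)
$- 1020 \left(B{\left(25 \right)} + a{\left(33,19 \right)}\right) = - 1020 \left(25 \left(1 + 25\right) + 33 \left(19 + 33\right)\right) = - 1020 \left(25 \cdot 26 + 33 \cdot 52\right) = - 1020 \left(650 + 1716\right) = \left(-1020\right) 2366 = -2413320$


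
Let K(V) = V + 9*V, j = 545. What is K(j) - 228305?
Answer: -222855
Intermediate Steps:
K(V) = 10*V
K(j) - 228305 = 10*545 - 228305 = 5450 - 228305 = -222855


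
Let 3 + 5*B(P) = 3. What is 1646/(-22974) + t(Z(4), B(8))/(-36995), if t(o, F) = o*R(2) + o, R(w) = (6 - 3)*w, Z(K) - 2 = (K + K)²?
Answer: -729671/8672685 ≈ -0.084134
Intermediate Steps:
Z(K) = 2 + 4*K² (Z(K) = 2 + (K + K)² = 2 + (2*K)² = 2 + 4*K²)
R(w) = 3*w
B(P) = 0 (B(P) = -⅗ + (⅕)*3 = -⅗ + ⅗ = 0)
t(o, F) = 7*o (t(o, F) = o*(3*2) + o = o*6 + o = 6*o + o = 7*o)
1646/(-22974) + t(Z(4), B(8))/(-36995) = 1646/(-22974) + (7*(2 + 4*4²))/(-36995) = 1646*(-1/22974) + (7*(2 + 4*16))*(-1/36995) = -823/11487 + (7*(2 + 64))*(-1/36995) = -823/11487 + (7*66)*(-1/36995) = -823/11487 + 462*(-1/36995) = -823/11487 - 66/5285 = -729671/8672685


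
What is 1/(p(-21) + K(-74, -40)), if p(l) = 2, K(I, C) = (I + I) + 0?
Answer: -1/146 ≈ -0.0068493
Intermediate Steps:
K(I, C) = 2*I (K(I, C) = 2*I + 0 = 2*I)
1/(p(-21) + K(-74, -40)) = 1/(2 + 2*(-74)) = 1/(2 - 148) = 1/(-146) = -1/146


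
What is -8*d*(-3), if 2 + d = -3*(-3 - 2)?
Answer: 312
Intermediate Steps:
d = 13 (d = -2 - 3*(-3 - 2) = -2 - 3*(-5) = -2 + 15 = 13)
-8*d*(-3) = -8*13*(-3) = -104*(-3) = 312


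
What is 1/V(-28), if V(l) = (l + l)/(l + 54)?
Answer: -13/28 ≈ -0.46429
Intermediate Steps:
V(l) = 2*l/(54 + l) (V(l) = (2*l)/(54 + l) = 2*l/(54 + l))
1/V(-28) = 1/(2*(-28)/(54 - 28)) = 1/(2*(-28)/26) = 1/(2*(-28)*(1/26)) = 1/(-28/13) = -13/28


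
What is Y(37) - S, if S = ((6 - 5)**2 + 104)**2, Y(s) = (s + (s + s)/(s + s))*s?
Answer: -9619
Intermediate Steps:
Y(s) = s*(1 + s) (Y(s) = (s + (2*s)/((2*s)))*s = (s + (2*s)*(1/(2*s)))*s = (s + 1)*s = (1 + s)*s = s*(1 + s))
S = 11025 (S = (1**2 + 104)**2 = (1 + 104)**2 = 105**2 = 11025)
Y(37) - S = 37*(1 + 37) - 1*11025 = 37*38 - 11025 = 1406 - 11025 = -9619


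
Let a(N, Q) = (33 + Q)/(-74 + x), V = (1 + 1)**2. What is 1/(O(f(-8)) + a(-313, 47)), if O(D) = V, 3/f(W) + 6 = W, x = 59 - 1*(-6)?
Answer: -9/44 ≈ -0.20455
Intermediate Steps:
x = 65 (x = 59 + 6 = 65)
f(W) = 3/(-6 + W)
V = 4 (V = 2**2 = 4)
a(N, Q) = -11/3 - Q/9 (a(N, Q) = (33 + Q)/(-74 + 65) = (33 + Q)/(-9) = (33 + Q)*(-1/9) = -11/3 - Q/9)
O(D) = 4
1/(O(f(-8)) + a(-313, 47)) = 1/(4 + (-11/3 - 1/9*47)) = 1/(4 + (-11/3 - 47/9)) = 1/(4 - 80/9) = 1/(-44/9) = -9/44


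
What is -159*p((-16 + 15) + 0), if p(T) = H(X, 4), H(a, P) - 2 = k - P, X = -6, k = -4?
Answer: 954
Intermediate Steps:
H(a, P) = -2 - P (H(a, P) = 2 + (-4 - P) = -2 - P)
p(T) = -6 (p(T) = -2 - 1*4 = -2 - 4 = -6)
-159*p((-16 + 15) + 0) = -159*(-6) = -1*(-954) = 954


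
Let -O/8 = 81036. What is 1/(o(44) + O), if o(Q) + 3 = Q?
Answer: -1/648247 ≈ -1.5426e-6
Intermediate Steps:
O = -648288 (O = -8*81036 = -648288)
o(Q) = -3 + Q
1/(o(44) + O) = 1/((-3 + 44) - 648288) = 1/(41 - 648288) = 1/(-648247) = -1/648247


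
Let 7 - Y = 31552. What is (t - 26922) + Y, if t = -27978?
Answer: -86445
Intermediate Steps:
Y = -31545 (Y = 7 - 1*31552 = 7 - 31552 = -31545)
(t - 26922) + Y = (-27978 - 26922) - 31545 = -54900 - 31545 = -86445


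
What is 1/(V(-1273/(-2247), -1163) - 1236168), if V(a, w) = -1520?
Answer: -1/1237688 ≈ -8.0796e-7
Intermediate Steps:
1/(V(-1273/(-2247), -1163) - 1236168) = 1/(-1520 - 1236168) = 1/(-1237688) = -1/1237688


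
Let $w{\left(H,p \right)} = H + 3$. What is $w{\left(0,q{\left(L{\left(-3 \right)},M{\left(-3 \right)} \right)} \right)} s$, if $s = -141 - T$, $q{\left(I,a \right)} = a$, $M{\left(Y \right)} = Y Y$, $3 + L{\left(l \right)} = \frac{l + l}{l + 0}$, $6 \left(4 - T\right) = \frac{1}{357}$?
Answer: $- \frac{310589}{714} \approx -435.0$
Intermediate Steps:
$T = \frac{8567}{2142}$ ($T = 4 - \frac{1}{6 \cdot 357} = 4 - \frac{1}{2142} = \frac{8567}{2142} \approx 3.9995$)
$L{\left(l \right)} = -1$ ($L{\left(l \right)} = -3 + \frac{l + l}{l + 0} = -3 + \frac{2 l}{l} = -3 + 2 = -1$)
$M{\left(Y \right)} = Y^{2}$
$s = - \frac{310589}{2142}$ ($s = -141 - \frac{8567}{2142} = - \frac{310589}{2142} \approx -145.0$)
$w{\left(H,p \right)} = 3 + H$
$w{\left(0,q{\left(L{\left(-3 \right)},M{\left(-3 \right)} \right)} \right)} s = \left(3 + 0\right) \left(- \frac{310589}{2142}\right) = 3 \left(- \frac{310589}{2142}\right) = - \frac{310589}{714}$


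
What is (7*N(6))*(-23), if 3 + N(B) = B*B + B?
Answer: -6279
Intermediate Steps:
N(B) = -3 + B + B² (N(B) = -3 + (B*B + B) = -3 + (B² + B) = -3 + (B + B²) = -3 + B + B²)
(7*N(6))*(-23) = (7*(-3 + 6 + 6²))*(-23) = (7*(-3 + 6 + 36))*(-23) = (7*39)*(-23) = 273*(-23) = -6279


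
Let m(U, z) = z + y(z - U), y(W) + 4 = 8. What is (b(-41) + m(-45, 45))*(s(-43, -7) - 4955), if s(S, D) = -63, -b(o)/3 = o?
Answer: -863096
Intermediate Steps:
b(o) = -3*o
y(W) = 4 (y(W) = -4 + 8 = 4)
m(U, z) = 4 + z (m(U, z) = z + 4 = 4 + z)
(b(-41) + m(-45, 45))*(s(-43, -7) - 4955) = (-3*(-41) + (4 + 45))*(-63 - 4955) = (123 + 49)*(-5018) = 172*(-5018) = -863096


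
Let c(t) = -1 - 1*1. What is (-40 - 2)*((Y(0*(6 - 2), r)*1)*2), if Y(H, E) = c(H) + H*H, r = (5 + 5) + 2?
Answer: 168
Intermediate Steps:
r = 12 (r = 10 + 2 = 12)
c(t) = -2 (c(t) = -1 - 1 = -2)
Y(H, E) = -2 + H² (Y(H, E) = -2 + H*H = -2 + H²)
(-40 - 2)*((Y(0*(6 - 2), r)*1)*2) = (-40 - 2)*(((-2 + (0*(6 - 2))²)*1)*2) = -42*(-2 + (0*4)²)*1*2 = -42*(-2 + 0²)*1*2 = -42*(-2 + 0)*1*2 = -42*(-2*1)*2 = -(-84)*2 = -42*(-4) = 168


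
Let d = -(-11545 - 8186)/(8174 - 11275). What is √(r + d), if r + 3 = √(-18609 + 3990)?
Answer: √(-90034434 + 9616201*I*√14619)/3101 ≈ 7.4802 + 8.0819*I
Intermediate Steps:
r = -3 + I*√14619 (r = -3 + √(-18609 + 3990) = -3 + √(-14619) = -3 + I*√14619 ≈ -3.0 + 120.91*I)
d = -19731/3101 (d = -(-19731)/(-3101) = -(-19731)*(-1)/3101 = -1*19731/3101 = -19731/3101 ≈ -6.3628)
√(r + d) = √((-3 + I*√14619) - 19731/3101) = √(-29034/3101 + I*√14619)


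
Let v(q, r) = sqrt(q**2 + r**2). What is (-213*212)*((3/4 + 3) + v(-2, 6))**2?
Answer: -9764985/4 - 677340*sqrt(10) ≈ -4.5832e+6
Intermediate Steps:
(-213*212)*((3/4 + 3) + v(-2, 6))**2 = (-213*212)*((3/4 + 3) + sqrt((-2)**2 + 6**2))**2 = -45156*((3*(1/4) + 3) + sqrt(4 + 36))**2 = -45156*((3/4 + 3) + sqrt(40))**2 = -45156*(15/4 + 2*sqrt(10))**2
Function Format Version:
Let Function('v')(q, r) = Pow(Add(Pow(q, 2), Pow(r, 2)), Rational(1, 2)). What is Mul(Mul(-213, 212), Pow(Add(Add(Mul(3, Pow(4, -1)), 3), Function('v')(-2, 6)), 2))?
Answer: Add(Rational(-9764985, 4), Mul(-677340, Pow(10, Rational(1, 2)))) ≈ -4.5832e+6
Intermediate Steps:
Mul(Mul(-213, 212), Pow(Add(Add(Mul(3, Pow(4, -1)), 3), Function('v')(-2, 6)), 2)) = Mul(Mul(-213, 212), Pow(Add(Add(Mul(3, Pow(4, -1)), 3), Pow(Add(Pow(-2, 2), Pow(6, 2)), Rational(1, 2))), 2)) = Mul(-45156, Pow(Add(Add(Mul(3, Rational(1, 4)), 3), Pow(Add(4, 36), Rational(1, 2))), 2)) = Mul(-45156, Pow(Add(Add(Rational(3, 4), 3), Pow(40, Rational(1, 2))), 2)) = Mul(-45156, Pow(Add(Rational(15, 4), Mul(2, Pow(10, Rational(1, 2)))), 2))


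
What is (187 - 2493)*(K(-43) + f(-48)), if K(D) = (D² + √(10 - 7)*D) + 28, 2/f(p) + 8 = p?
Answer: -60595915/14 + 99158*√3 ≈ -4.1565e+6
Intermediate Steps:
f(p) = 2/(-8 + p)
K(D) = 28 + D² + D*√3 (K(D) = (D² + √3*D) + 28 = (D² + D*√3) + 28 = 28 + D² + D*√3)
(187 - 2493)*(K(-43) + f(-48)) = (187 - 2493)*((28 + (-43)² - 43*√3) + 2/(-8 - 48)) = -2306*((28 + 1849 - 43*√3) + 2/(-56)) = -2306*((1877 - 43*√3) + 2*(-1/56)) = -2306*((1877 - 43*√3) - 1/28) = -2306*(52555/28 - 43*√3) = -60595915/14 + 99158*√3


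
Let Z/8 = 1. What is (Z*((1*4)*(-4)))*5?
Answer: -640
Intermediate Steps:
Z = 8 (Z = 8*1 = 8)
(Z*((1*4)*(-4)))*5 = (8*((1*4)*(-4)))*5 = (8*(4*(-4)))*5 = (8*(-16))*5 = -128*5 = -640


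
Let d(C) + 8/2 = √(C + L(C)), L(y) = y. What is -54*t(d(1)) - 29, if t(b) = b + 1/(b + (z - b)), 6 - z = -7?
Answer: 2377/13 - 54*√2 ≈ 106.48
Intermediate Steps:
z = 13 (z = 6 - 1*(-7) = 6 + 7 = 13)
d(C) = -4 + √2*√C (d(C) = -4 + √(C + C) = -4 + √(2*C) = -4 + √2*√C)
t(b) = 1/13 + b (t(b) = b + 1/(b + (13 - b)) = b + 1/13 = 1/13 + b)
-54*t(d(1)) - 29 = -54*(1/13 + (-4 + √2*√1)) - 29 = -54*(1/13 + (-4 + √2*1)) - 29 = -54*(1/13 + (-4 + √2)) - 29 = -54*(-51/13 + √2) - 29 = (2754/13 - 54*√2) - 29 = 2377/13 - 54*√2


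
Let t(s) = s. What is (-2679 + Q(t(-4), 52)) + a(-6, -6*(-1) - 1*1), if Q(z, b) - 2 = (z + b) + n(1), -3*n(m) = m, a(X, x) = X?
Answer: -7906/3 ≈ -2635.3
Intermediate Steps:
n(m) = -m/3
Q(z, b) = 5/3 + b + z (Q(z, b) = 2 + ((z + b) - ⅓*1) = 2 + ((b + z) - ⅓) = 2 + (-⅓ + b + z) = 5/3 + b + z)
(-2679 + Q(t(-4), 52)) + a(-6, -6*(-1) - 1*1) = (-2679 + (5/3 + 52 - 4)) - 6 = (-2679 + 149/3) - 6 = -7888/3 - 6 = -7906/3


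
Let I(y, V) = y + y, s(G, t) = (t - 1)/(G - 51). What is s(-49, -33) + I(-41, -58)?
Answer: -4083/50 ≈ -81.660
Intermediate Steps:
s(G, t) = (-1 + t)/(-51 + G)
I(y, V) = 2*y
s(-49, -33) + I(-41, -58) = (-1 - 33)/(-51 - 49) + 2*(-41) = -34/(-100) - 82 = -1/100*(-34) - 82 = 17/50 - 82 = -4083/50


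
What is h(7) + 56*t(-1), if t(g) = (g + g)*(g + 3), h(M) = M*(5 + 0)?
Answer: -189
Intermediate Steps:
h(M) = 5*M (h(M) = M*5 = 5*M)
t(g) = 2*g*(3 + g) (t(g) = (2*g)*(3 + g) = 2*g*(3 + g))
h(7) + 56*t(-1) = 5*7 + 56*(2*(-1)*(3 - 1)) = 35 + 56*(2*(-1)*2) = 35 + 56*(-4) = 35 - 224 = -189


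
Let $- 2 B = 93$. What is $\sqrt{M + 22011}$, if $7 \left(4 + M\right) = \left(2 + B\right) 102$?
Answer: $\frac{\sqrt{1046570}}{7} \approx 146.15$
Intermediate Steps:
$B = - \frac{93}{2}$ ($B = \left(- \frac{1}{2}\right) 93 = - \frac{93}{2} \approx -46.5$)
$M = - \frac{4567}{7}$ ($M = -4 + \frac{\left(2 - \frac{93}{2}\right) 102}{7} = -4 + \frac{\left(- \frac{89}{2}\right) 102}{7} = -4 + \frac{1}{7} \left(-4539\right) = -4 - \frac{4539}{7} = - \frac{4567}{7} \approx -652.43$)
$\sqrt{M + 22011} = \sqrt{- \frac{4567}{7} + 22011} = \sqrt{\frac{149510}{7}} = \frac{\sqrt{1046570}}{7}$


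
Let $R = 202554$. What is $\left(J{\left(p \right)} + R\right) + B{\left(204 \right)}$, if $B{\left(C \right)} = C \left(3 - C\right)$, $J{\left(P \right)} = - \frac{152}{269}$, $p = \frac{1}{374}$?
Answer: $\frac{43456798}{269} \approx 1.6155 \cdot 10^{5}$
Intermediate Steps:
$p = \frac{1}{374} \approx 0.0026738$
$J{\left(P \right)} = - \frac{152}{269}$ ($J{\left(P \right)} = \left(-152\right) \frac{1}{269} = - \frac{152}{269}$)
$\left(J{\left(p \right)} + R\right) + B{\left(204 \right)} = \left(- \frac{152}{269} + 202554\right) + 204 \left(3 - 204\right) = \frac{54486874}{269} + 204 \left(3 - 204\right) = \frac{54486874}{269} + 204 \left(-201\right) = \frac{54486874}{269} - 41004 = \frac{43456798}{269}$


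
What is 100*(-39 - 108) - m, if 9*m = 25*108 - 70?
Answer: -134930/9 ≈ -14992.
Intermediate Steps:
m = 2630/9 (m = (25*108 - 70)/9 = (2700 - 70)/9 = (⅑)*2630 = 2630/9 ≈ 292.22)
100*(-39 - 108) - m = 100*(-39 - 108) - 1*2630/9 = 100*(-147) - 2630/9 = -14700 - 2630/9 = -134930/9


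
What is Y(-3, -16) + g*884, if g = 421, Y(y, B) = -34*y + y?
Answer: 372263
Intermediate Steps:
Y(y, B) = -33*y
Y(-3, -16) + g*884 = -33*(-3) + 421*884 = 99 + 372164 = 372263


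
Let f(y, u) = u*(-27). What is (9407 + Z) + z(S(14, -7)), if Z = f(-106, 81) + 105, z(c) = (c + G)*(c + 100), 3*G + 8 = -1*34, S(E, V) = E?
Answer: 7325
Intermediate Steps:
f(y, u) = -27*u
G = -14 (G = -8/3 + (-1*34)/3 = -8/3 + (⅓)*(-34) = -8/3 - 34/3 = -14)
z(c) = (-14 + c)*(100 + c) (z(c) = (c - 14)*(c + 100) = (-14 + c)*(100 + c))
Z = -2082 (Z = -27*81 + 105 = -2187 + 105 = -2082)
(9407 + Z) + z(S(14, -7)) = (9407 - 2082) + (-1400 + 14² + 86*14) = 7325 + (-1400 + 196 + 1204) = 7325 + 0 = 7325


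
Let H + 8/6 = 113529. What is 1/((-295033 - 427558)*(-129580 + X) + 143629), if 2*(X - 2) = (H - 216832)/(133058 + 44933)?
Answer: 1067946/99994186772608325 ≈ 1.0680e-11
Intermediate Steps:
H = 340583/3 (H = -4/3 + 113529 = 340583/3 ≈ 1.1353e+5)
X = 1825979/1067946 (X = 2 + ((340583/3 - 216832)/(133058 + 44933))/2 = 2 + (-309913/3/177991)/2 = 2 + (-309913/3*1/177991)/2 = 2 + (½)*(-309913/533973) = 2 - 309913/1067946 = 1825979/1067946 ≈ 1.7098)
1/((-295033 - 427558)*(-129580 + X) + 143629) = 1/((-295033 - 427558)*(-129580 + 1825979/1067946) + 143629) = 1/(-722591*(-138382616701/1067946) + 143629) = 1/(99994033384592291/1067946 + 143629) = 1/(99994186772608325/1067946) = 1067946/99994186772608325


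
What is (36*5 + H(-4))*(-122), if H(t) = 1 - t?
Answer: -22570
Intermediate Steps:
(36*5 + H(-4))*(-122) = (36*5 + (1 - 1*(-4)))*(-122) = (180 + (1 + 4))*(-122) = (180 + 5)*(-122) = 185*(-122) = -22570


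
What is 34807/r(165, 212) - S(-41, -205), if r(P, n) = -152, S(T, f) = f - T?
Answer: -9879/152 ≈ -64.993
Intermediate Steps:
34807/r(165, 212) - S(-41, -205) = 34807/(-152) - (-205 - 1*(-41)) = 34807*(-1/152) - (-205 + 41) = -34807/152 - 1*(-164) = -34807/152 + 164 = -9879/152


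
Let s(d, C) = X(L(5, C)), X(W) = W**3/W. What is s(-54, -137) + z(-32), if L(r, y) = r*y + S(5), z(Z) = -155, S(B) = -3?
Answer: 473189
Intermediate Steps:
L(r, y) = -3 + r*y (L(r, y) = r*y - 3 = -3 + r*y)
X(W) = W**2
s(d, C) = (-3 + 5*C)**2
s(-54, -137) + z(-32) = (-3 + 5*(-137))**2 - 155 = (-3 - 685)**2 - 155 = (-688)**2 - 155 = 473344 - 155 = 473189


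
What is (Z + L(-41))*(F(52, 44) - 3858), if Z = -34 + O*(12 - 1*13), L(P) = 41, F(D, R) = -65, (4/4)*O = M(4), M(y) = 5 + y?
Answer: 7846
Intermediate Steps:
O = 9 (O = 5 + 4 = 9)
Z = -43 (Z = -34 + 9*(12 - 1*13) = -34 + 9*(12 - 13) = -34 + 9*(-1) = -34 - 9 = -43)
(Z + L(-41))*(F(52, 44) - 3858) = (-43 + 41)*(-65 - 3858) = -2*(-3923) = 7846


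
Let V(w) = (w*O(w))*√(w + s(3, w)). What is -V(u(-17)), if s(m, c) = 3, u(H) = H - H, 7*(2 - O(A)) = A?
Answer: 0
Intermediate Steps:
O(A) = 2 - A/7
u(H) = 0
V(w) = w*√(3 + w)*(2 - w/7) (V(w) = (w*(2 - w/7))*√(w + 3) = (w*(2 - w/7))*√(3 + w) = w*√(3 + w)*(2 - w/7))
-V(u(-17)) = -0*√(3 + 0)*(14 - 1*0)/7 = -0*√3*(14 + 0)/7 = -0*√3*14/7 = -1*0 = 0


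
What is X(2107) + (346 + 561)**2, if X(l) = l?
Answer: 824756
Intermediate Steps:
X(2107) + (346 + 561)**2 = 2107 + (346 + 561)**2 = 2107 + 907**2 = 2107 + 822649 = 824756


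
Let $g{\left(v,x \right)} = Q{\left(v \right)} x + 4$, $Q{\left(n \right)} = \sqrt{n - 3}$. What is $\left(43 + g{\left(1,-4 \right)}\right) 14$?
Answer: $658 - 56 i \sqrt{2} \approx 658.0 - 79.196 i$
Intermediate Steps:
$Q{\left(n \right)} = \sqrt{-3 + n}$
$g{\left(v,x \right)} = 4 + x \sqrt{-3 + v}$ ($g{\left(v,x \right)} = \sqrt{-3 + v} x + 4 = x \sqrt{-3 + v} + 4 = 4 + x \sqrt{-3 + v}$)
$\left(43 + g{\left(1,-4 \right)}\right) 14 = \left(43 + \left(4 - 4 \sqrt{-3 + 1}\right)\right) 14 = \left(43 + \left(4 - 4 \sqrt{-2}\right)\right) 14 = \left(43 + \left(4 - 4 i \sqrt{2}\right)\right) 14 = \left(47 - 4 i \sqrt{2}\right) 14 = 658 - 56 i \sqrt{2}$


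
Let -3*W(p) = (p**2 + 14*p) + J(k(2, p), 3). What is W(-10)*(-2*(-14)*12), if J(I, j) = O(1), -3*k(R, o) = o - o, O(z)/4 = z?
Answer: 4032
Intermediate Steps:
O(z) = 4*z
k(R, o) = 0 (k(R, o) = -(o - o)/3 = -1/3*0 = 0)
J(I, j) = 4 (J(I, j) = 4*1 = 4)
W(p) = -4/3 - 14*p/3 - p**2/3 (W(p) = -((p**2 + 14*p) + 4)/3 = -(4 + p**2 + 14*p)/3 = -4/3 - 14*p/3 - p**2/3)
W(-10)*(-2*(-14)*12) = (-4/3 - 14/3*(-10) - 1/3*(-10)**2)*(-2*(-14)*12) = (-4/3 + 140/3 - 1/3*100)*(28*12) = (-4/3 + 140/3 - 100/3)*336 = 12*336 = 4032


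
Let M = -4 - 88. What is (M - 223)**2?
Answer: 99225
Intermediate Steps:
M = -92
(M - 223)**2 = (-92 - 223)**2 = (-315)**2 = 99225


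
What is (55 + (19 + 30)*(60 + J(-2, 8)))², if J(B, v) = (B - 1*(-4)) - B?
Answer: 10182481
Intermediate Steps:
J(B, v) = 4 (J(B, v) = (B + 4) - B = (4 + B) - B = 4)
(55 + (19 + 30)*(60 + J(-2, 8)))² = (55 + (19 + 30)*(60 + 4))² = (55 + 49*64)² = (55 + 3136)² = 3191² = 10182481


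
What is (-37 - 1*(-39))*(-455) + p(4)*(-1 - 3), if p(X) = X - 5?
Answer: -906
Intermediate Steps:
p(X) = -5 + X
(-37 - 1*(-39))*(-455) + p(4)*(-1 - 3) = (-37 - 1*(-39))*(-455) + (-5 + 4)*(-1 - 3) = (-37 + 39)*(-455) - 1*(-4) = 2*(-455) + 4 = -910 + 4 = -906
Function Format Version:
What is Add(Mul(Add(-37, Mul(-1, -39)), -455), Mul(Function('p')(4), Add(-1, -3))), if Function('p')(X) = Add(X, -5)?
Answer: -906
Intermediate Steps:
Function('p')(X) = Add(-5, X)
Add(Mul(Add(-37, Mul(-1, -39)), -455), Mul(Function('p')(4), Add(-1, -3))) = Add(Mul(Add(-37, Mul(-1, -39)), -455), Mul(Add(-5, 4), Add(-1, -3))) = Add(Mul(Add(-37, 39), -455), Mul(-1, -4)) = Add(Mul(2, -455), 4) = Add(-910, 4) = -906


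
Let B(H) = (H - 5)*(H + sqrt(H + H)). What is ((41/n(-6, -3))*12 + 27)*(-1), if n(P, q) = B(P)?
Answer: -717/22 - 41*I*sqrt(3)/22 ≈ -32.591 - 3.2279*I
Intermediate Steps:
B(H) = (-5 + H)*(H + sqrt(2)*sqrt(H)) (B(H) = (-5 + H)*(H + sqrt(2*H)) = (-5 + H)*(H + sqrt(2)*sqrt(H)))
n(P, q) = P**2 - 5*P + sqrt(2)*P**(3/2) - 5*sqrt(2)*sqrt(P)
((41/n(-6, -3))*12 + 27)*(-1) = ((41/((-6)**2 - 5*(-6) + sqrt(2)*(-6)**(3/2) - 5*sqrt(2)*sqrt(-6)))*12 + 27)*(-1) = ((41/(36 + 30 + sqrt(2)*(-6*I*sqrt(6)) - 5*sqrt(2)*I*sqrt(6)))*12 + 27)*(-1) = ((41/(36 + 30 - 12*I*sqrt(3) - 10*I*sqrt(3)))*12 + 27)*(-1) = ((41/(66 - 22*I*sqrt(3)))*12 + 27)*(-1) = (492/(66 - 22*I*sqrt(3)) + 27)*(-1) = (27 + 492/(66 - 22*I*sqrt(3)))*(-1) = -27 - 492/(66 - 22*I*sqrt(3))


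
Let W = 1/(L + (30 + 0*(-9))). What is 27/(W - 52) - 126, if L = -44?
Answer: -3416/27 ≈ -126.52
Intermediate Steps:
W = -1/14 (W = 1/(-44 + (30 + 0*(-9))) = 1/(-44 + (30 + 0)) = 1/(-44 + 30) = 1/(-14) = -1/14 ≈ -0.071429)
27/(W - 52) - 126 = 27/(-1/14 - 52) - 126 = 27/(-729/14) - 126 = 27*(-14/729) - 126 = -14/27 - 126 = -3416/27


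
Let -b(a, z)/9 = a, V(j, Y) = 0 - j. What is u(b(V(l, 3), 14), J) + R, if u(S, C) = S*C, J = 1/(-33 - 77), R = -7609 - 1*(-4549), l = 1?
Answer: -336609/110 ≈ -3060.1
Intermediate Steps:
V(j, Y) = -j
b(a, z) = -9*a
R = -3060 (R = -7609 + 4549 = -3060)
J = -1/110 (J = 1/(-110) = -1/110 ≈ -0.0090909)
u(S, C) = C*S
u(b(V(l, 3), 14), J) + R = -(-9)*(-1*1)/110 - 3060 = -(-9)*(-1)/110 - 3060 = -1/110*9 - 3060 = -9/110 - 3060 = -336609/110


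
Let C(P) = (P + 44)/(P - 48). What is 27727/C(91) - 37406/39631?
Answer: 47245445881/5350185 ≈ 8830.6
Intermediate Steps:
C(P) = (44 + P)/(-48 + P)
27727/C(91) - 37406/39631 = 27727/(((44 + 91)/(-48 + 91))) - 37406/39631 = 27727/((135/43)) - 37406*1/39631 = 27727/(((1/43)*135)) - 37406/39631 = 27727/(135/43) - 37406/39631 = 27727*(43/135) - 37406/39631 = 1192261/135 - 37406/39631 = 47245445881/5350185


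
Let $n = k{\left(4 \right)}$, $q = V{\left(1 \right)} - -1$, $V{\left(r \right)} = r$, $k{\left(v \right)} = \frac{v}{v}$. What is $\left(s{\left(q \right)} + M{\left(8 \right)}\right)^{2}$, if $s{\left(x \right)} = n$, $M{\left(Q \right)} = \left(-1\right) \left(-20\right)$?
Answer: $441$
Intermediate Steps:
$k{\left(v \right)} = 1$
$q = 2$ ($q = 1 - -1 = 1 + 1 = 2$)
$M{\left(Q \right)} = 20$
$n = 1$
$s{\left(x \right)} = 1$
$\left(s{\left(q \right)} + M{\left(8 \right)}\right)^{2} = \left(1 + 20\right)^{2} = 21^{2} = 441$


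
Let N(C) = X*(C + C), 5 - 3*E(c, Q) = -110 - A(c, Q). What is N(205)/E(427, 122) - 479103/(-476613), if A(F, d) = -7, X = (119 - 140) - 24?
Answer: -162523373/317742 ≈ -511.49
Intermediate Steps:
X = -45 (X = -21 - 24 = -45)
E(c, Q) = 36 (E(c, Q) = 5/3 - (-110 - 1*(-7))/3 = 5/3 - (-110 + 7)/3 = 5/3 - 1/3*(-103) = 5/3 + 103/3 = 36)
N(C) = -90*C (N(C) = -45*(C + C) = -90*C)
N(205)/E(427, 122) - 479103/(-476613) = -90*205/36 - 479103/(-476613) = -18450*1/36 - 479103*(-1/476613) = -1025/2 + 159701/158871 = -162523373/317742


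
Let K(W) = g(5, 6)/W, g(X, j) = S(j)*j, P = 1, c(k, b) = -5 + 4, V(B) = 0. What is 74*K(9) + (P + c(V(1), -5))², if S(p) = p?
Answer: 296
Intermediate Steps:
c(k, b) = -1
g(X, j) = j² (g(X, j) = j*j = j²)
K(W) = 36/W (K(W) = 6²/W = 36/W)
74*K(9) + (P + c(V(1), -5))² = 74*(36/9) + (1 - 1)² = 74*(36*(⅑)) + 0² = 74*4 + 0 = 296 + 0 = 296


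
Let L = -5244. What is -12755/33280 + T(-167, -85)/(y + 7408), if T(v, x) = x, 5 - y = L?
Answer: -32853767/84244992 ≈ -0.38998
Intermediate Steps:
y = 5249 (y = 5 - 1*(-5244) = 5 + 5244 = 5249)
-12755/33280 + T(-167, -85)/(y + 7408) = -12755/33280 - 85/(5249 + 7408) = -12755*1/33280 - 85/12657 = -2551/6656 - 85*1/12657 = -2551/6656 - 85/12657 = -32853767/84244992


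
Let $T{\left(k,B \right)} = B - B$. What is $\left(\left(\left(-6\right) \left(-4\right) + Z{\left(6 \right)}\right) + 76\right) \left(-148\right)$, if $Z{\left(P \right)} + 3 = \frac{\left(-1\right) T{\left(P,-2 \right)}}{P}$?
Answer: $-14356$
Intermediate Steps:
$T{\left(k,B \right)} = 0$
$Z{\left(P \right)} = -3$ ($Z{\left(P \right)} = -3 + \frac{\left(-1\right) 0}{P} = -3 + \frac{0}{P} = -3 + 0 = -3$)
$\left(\left(\left(-6\right) \left(-4\right) + Z{\left(6 \right)}\right) + 76\right) \left(-148\right) = \left(\left(\left(-6\right) \left(-4\right) - 3\right) + 76\right) \left(-148\right) = \left(\left(24 - 3\right) + 76\right) \left(-148\right) = \left(21 + 76\right) \left(-148\right) = 97 \left(-148\right) = -14356$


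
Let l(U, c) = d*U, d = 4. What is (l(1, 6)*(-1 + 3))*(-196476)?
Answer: -1571808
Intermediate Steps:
l(U, c) = 4*U
(l(1, 6)*(-1 + 3))*(-196476) = ((4*1)*(-1 + 3))*(-196476) = (4*2)*(-196476) = 8*(-196476) = -1571808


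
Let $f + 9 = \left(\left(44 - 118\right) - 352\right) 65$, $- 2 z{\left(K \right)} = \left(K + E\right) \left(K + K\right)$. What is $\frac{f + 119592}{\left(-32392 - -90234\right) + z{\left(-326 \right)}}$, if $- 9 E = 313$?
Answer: $- \frac{827037}{537944} \approx -1.5374$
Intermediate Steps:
$E = - \frac{313}{9}$ ($E = \left(- \frac{1}{9}\right) 313 = - \frac{313}{9} \approx -34.778$)
$z{\left(K \right)} = - K \left(- \frac{313}{9} + K\right)$ ($z{\left(K \right)} = - \frac{\left(K - \frac{313}{9}\right) \left(K + K\right)}{2} = - \frac{\left(- \frac{313}{9} + K\right) 2 K}{2} = - \frac{2 K \left(- \frac{313}{9} + K\right)}{2} = - K \left(- \frac{313}{9} + K\right)$)
$f = -27699$ ($f = -9 + \left(\left(44 - 118\right) - 352\right) 65 = -9 + \left(-74 - 352\right) 65 = -9 - 27690 = -27699$)
$\frac{f + 119592}{\left(-32392 - -90234\right) + z{\left(-326 \right)}} = \frac{-27699 + 119592}{\left(-32392 - -90234\right) + \frac{1}{9} \left(-326\right) \left(313 - -2934\right)} = \frac{91893}{\left(-32392 + 90234\right) + \frac{1}{9} \left(-326\right) \left(313 + 2934\right)} = \frac{91893}{57842 + \frac{1}{9} \left(-326\right) 3247} = \frac{91893}{57842 - \frac{1058522}{9}} = \frac{91893}{- \frac{537944}{9}} = 91893 \left(- \frac{9}{537944}\right) = - \frac{827037}{537944}$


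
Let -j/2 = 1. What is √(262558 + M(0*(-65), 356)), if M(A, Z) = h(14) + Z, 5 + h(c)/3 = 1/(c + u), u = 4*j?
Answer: √1051598/2 ≈ 512.74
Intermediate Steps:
j = -2 (j = -2*1 = -2)
u = -8 (u = 4*(-2) = -8)
h(c) = -15 + 3/(-8 + c) (h(c) = -15 + 3/(c - 8) = -15 + 3/(-8 + c))
M(A, Z) = -29/2 + Z (M(A, Z) = 3*(41 - 5*14)/(-8 + 14) + Z = 3*(41 - 70)/6 + Z = 3*(⅙)*(-29) + Z = -29/2 + Z)
√(262558 + M(0*(-65), 356)) = √(262558 + (-29/2 + 356)) = √(262558 + 683/2) = √(525799/2) = √1051598/2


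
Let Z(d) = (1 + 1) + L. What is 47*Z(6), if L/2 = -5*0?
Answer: 94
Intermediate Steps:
L = 0 (L = 2*(-5*0) = 2*0 = 0)
Z(d) = 2 (Z(d) = (1 + 1) + 0 = 2 + 0 = 2)
47*Z(6) = 47*2 = 94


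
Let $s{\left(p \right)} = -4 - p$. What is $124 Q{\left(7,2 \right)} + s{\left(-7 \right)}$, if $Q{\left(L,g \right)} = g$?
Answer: $251$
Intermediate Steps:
$124 Q{\left(7,2 \right)} + s{\left(-7 \right)} = 124 \cdot 2 - -3 = 248 + \left(-4 + 7\right) = 248 + 3 = 251$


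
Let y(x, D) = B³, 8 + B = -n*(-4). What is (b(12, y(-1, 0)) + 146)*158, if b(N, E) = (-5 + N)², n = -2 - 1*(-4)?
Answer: 30810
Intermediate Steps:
n = 2 (n = -2 + 4 = 2)
B = 0 (B = -8 - 1*2*(-4) = -8 - 2*(-4) = -8 + 8 = 0)
y(x, D) = 0 (y(x, D) = 0³ = 0)
(b(12, y(-1, 0)) + 146)*158 = ((-5 + 12)² + 146)*158 = (7² + 146)*158 = (49 + 146)*158 = 195*158 = 30810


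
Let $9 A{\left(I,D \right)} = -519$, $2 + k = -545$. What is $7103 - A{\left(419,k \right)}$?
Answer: $\frac{21482}{3} \approx 7160.7$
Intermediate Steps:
$k = -547$ ($k = -2 - 545 = -547$)
$A{\left(I,D \right)} = - \frac{173}{3}$ ($A{\left(I,D \right)} = \frac{1}{9} \left(-519\right) = - \frac{173}{3}$)
$7103 - A{\left(419,k \right)} = 7103 - - \frac{173}{3} = 7103 + \frac{173}{3} = \frac{21482}{3}$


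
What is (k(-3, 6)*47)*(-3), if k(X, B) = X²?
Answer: -1269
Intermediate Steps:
(k(-3, 6)*47)*(-3) = ((-3)²*47)*(-3) = (9*47)*(-3) = 423*(-3) = -1269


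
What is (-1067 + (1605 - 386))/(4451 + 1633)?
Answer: 38/1521 ≈ 0.024984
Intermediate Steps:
(-1067 + (1605 - 386))/(4451 + 1633) = (-1067 + 1219)/6084 = 152*(1/6084) = 38/1521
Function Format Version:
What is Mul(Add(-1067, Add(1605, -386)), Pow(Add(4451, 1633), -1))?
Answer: Rational(38, 1521) ≈ 0.024984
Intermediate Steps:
Mul(Add(-1067, Add(1605, -386)), Pow(Add(4451, 1633), -1)) = Mul(Add(-1067, 1219), Pow(6084, -1)) = Mul(152, Rational(1, 6084)) = Rational(38, 1521)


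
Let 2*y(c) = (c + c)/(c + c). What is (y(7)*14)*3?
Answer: 21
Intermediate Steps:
y(c) = 1/2 (y(c) = ((c + c)/(c + c))/2 = ((2*c)/((2*c)))/2 = ((2*c)*(1/(2*c)))/2 = (1/2)*1 = 1/2)
(y(7)*14)*3 = ((1/2)*14)*3 = 7*3 = 21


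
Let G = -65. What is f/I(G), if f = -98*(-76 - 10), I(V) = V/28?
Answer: -235984/65 ≈ -3630.5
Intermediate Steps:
I(V) = V/28 (I(V) = V*(1/28) = V/28)
f = 8428 (f = -98*(-86) = 8428)
f/I(G) = 8428/(((1/28)*(-65))) = 8428/(-65/28) = 8428*(-28/65) = -235984/65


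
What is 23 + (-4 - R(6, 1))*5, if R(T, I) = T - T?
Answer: 3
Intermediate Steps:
R(T, I) = 0
23 + (-4 - R(6, 1))*5 = 23 + (-4 - 1*0)*5 = 23 + (-4 + 0)*5 = 23 - 4*5 = 23 - 20 = 3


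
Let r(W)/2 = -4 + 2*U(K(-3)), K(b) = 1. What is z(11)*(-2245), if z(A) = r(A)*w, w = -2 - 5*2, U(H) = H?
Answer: -107760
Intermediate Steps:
w = -12 (w = -2 - 10 = -12)
r(W) = -4 (r(W) = 2*(-4 + 2*1) = 2*(-4 + 2) = 2*(-2) = -4)
z(A) = 48 (z(A) = -4*(-12) = 48)
z(11)*(-2245) = 48*(-2245) = -107760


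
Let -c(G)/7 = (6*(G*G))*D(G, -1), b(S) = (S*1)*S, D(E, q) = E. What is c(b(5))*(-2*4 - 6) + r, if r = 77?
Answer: 9187577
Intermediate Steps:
b(S) = S² (b(S) = S*S = S²)
c(G) = -42*G³ (c(G) = -7*6*(G*G)*G = -7*6*G²*G = -42*G³)
c(b(5))*(-2*4 - 6) + r = (-42*(5²)³)*(-2*4 - 6) + 77 = (-42*25³)*(-8 - 6) + 77 = -42*15625*(-14) + 77 = -656250*(-14) + 77 = 9187500 + 77 = 9187577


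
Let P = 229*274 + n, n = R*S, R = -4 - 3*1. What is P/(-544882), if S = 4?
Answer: -31359/272441 ≈ -0.11510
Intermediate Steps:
R = -7 (R = -4 - 3 = -7)
n = -28 (n = -7*4 = -28)
P = 62718 (P = 229*274 - 28 = 62746 - 28 = 62718)
P/(-544882) = 62718/(-544882) = 62718*(-1/544882) = -31359/272441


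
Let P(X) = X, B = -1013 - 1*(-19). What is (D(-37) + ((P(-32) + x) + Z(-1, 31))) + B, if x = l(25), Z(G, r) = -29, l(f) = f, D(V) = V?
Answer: -1067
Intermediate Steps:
B = -994 (B = -1013 + 19 = -994)
x = 25
(D(-37) + ((P(-32) + x) + Z(-1, 31))) + B = (-37 + ((-32 + 25) - 29)) - 994 = (-37 + (-7 - 29)) - 994 = (-37 - 36) - 994 = -73 - 994 = -1067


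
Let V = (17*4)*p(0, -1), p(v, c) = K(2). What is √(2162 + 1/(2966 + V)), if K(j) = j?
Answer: 5*√832145622/3102 ≈ 46.497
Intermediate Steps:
p(v, c) = 2
V = 136 (V = (17*4)*2 = 68*2 = 136)
√(2162 + 1/(2966 + V)) = √(2162 + 1/(2966 + 136)) = √(2162 + 1/3102) = √(6706525/3102) = 5*√832145622/3102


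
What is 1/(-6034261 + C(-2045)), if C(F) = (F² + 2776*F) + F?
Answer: -1/7531201 ≈ -1.3278e-7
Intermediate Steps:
C(F) = F² + 2777*F
1/(-6034261 + C(-2045)) = 1/(-6034261 - 2045*(2777 - 2045)) = 1/(-6034261 - 2045*732) = 1/(-6034261 - 1496940) = 1/(-7531201) = -1/7531201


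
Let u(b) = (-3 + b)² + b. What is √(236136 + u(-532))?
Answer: 3*√57981 ≈ 722.38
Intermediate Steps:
u(b) = b + (-3 + b)²
√(236136 + u(-532)) = √(236136 + (-532 + (-3 - 532)²)) = √(236136 + (-532 + (-535)²)) = √(236136 + (-532 + 286225)) = √(236136 + 285693) = √521829 = 3*√57981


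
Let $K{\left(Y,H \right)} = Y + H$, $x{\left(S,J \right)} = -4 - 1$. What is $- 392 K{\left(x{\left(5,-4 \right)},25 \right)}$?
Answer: $-7840$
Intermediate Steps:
$x{\left(S,J \right)} = -5$
$K{\left(Y,H \right)} = H + Y$
$- 392 K{\left(x{\left(5,-4 \right)},25 \right)} = - 392 \left(25 - 5\right) = \left(-392\right) 20 = -7840$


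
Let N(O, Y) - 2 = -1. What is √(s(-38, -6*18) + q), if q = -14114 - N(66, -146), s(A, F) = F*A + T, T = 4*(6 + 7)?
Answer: I*√9959 ≈ 99.795*I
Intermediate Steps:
T = 52 (T = 4*13 = 52)
N(O, Y) = 1 (N(O, Y) = 2 - 1 = 1)
s(A, F) = 52 + A*F (s(A, F) = F*A + 52 = A*F + 52 = 52 + A*F)
q = -14115 (q = -14114 - 1*1 = -14114 - 1 = -14115)
√(s(-38, -6*18) + q) = √((52 - (-228)*18) - 14115) = √((52 - 38*(-108)) - 14115) = √((52 + 4104) - 14115) = √(4156 - 14115) = √(-9959) = I*√9959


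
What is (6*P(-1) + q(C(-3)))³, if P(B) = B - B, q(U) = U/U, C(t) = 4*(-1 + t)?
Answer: 1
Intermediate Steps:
C(t) = -4 + 4*t
q(U) = 1
P(B) = 0
(6*P(-1) + q(C(-3)))³ = (6*0 + 1)³ = (0 + 1)³ = 1³ = 1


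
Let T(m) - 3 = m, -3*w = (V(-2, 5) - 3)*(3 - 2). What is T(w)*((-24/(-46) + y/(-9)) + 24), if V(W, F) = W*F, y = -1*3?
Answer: 37730/207 ≈ 182.27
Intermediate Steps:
y = -3
V(W, F) = F*W
w = 13/3 (w = -(5*(-2) - 3)*(3 - 2)/3 = -(-10 - 3)/3 = -(-13)/3 = -1/3*(-13) = 13/3 ≈ 4.3333)
T(m) = 3 + m
T(w)*((-24/(-46) + y/(-9)) + 24) = (3 + 13/3)*((-24/(-46) - 3/(-9)) + 24) = 22*((-24*(-1/46) - 3*(-1/9)) + 24)/3 = 22*((12/23 + 1/3) + 24)/3 = 22*(59/69 + 24)/3 = (22/3)*(1715/69) = 37730/207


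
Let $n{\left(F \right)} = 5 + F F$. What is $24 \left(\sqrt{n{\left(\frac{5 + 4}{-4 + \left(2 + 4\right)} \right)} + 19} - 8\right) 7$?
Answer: $-1344 + 84 \sqrt{177} \approx -226.45$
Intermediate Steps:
$n{\left(F \right)} = 5 + F^{2}$
$24 \left(\sqrt{n{\left(\frac{5 + 4}{-4 + \left(2 + 4\right)} \right)} + 19} - 8\right) 7 = 24 \left(\sqrt{\left(5 + \left(\frac{5 + 4}{-4 + \left(2 + 4\right)}\right)^{2}\right) + 19} - 8\right) 7 = 24 \left(\sqrt{\left(5 + \left(\frac{9}{-4 + 6}\right)^{2}\right) + 19} - 8\right) 7 = 24 \left(\sqrt{\left(5 + \left(\frac{9}{2}\right)^{2}\right) + 19} - 8\right) 7 = 24 \left(\sqrt{\left(5 + \frac{81}{4}\right) + 19} - 8\right) 7 = 24 \left(\sqrt{\frac{101}{4} + 19} - 8\right) 7 = 24 \left(\sqrt{\frac{177}{4}} - 8\right) 7 = 24 \left(\frac{\sqrt{177}}{2} - 8\right) 7 = 24 \left(-8 + \frac{\sqrt{177}}{2}\right) 7 = 24 \left(-56 + \frac{7 \sqrt{177}}{2}\right) = -1344 + 84 \sqrt{177}$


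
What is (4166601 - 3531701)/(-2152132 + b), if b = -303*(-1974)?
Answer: -63490/155401 ≈ -0.40856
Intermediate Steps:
b = 598122
(4166601 - 3531701)/(-2152132 + b) = (4166601 - 3531701)/(-2152132 + 598122) = 634900/(-1554010) = 634900*(-1/1554010) = -63490/155401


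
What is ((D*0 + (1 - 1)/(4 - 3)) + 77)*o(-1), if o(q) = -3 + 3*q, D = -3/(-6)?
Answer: -462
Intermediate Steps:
D = ½ (D = -3*(-⅙) = ½ ≈ 0.50000)
((D*0 + (1 - 1)/(4 - 3)) + 77)*o(-1) = (((½)*0 + (1 - 1)/(4 - 3)) + 77)*(-3 + 3*(-1)) = ((0 + 0/1) + 77)*(-3 - 3) = ((0 + 0*1) + 77)*(-6) = ((0 + 0) + 77)*(-6) = (0 + 77)*(-6) = 77*(-6) = -462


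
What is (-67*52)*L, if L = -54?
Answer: 188136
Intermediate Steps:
(-67*52)*L = -67*52*(-54) = -3484*(-54) = 188136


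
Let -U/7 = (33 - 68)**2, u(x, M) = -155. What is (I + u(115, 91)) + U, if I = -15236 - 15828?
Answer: -39794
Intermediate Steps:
I = -31064
U = -8575 (U = -7*(33 - 68)**2 = -7*(-35)**2 = -7*1225 = -8575)
(I + u(115, 91)) + U = (-31064 - 155) - 8575 = -31219 - 8575 = -39794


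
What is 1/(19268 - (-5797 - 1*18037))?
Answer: 1/43102 ≈ 2.3201e-5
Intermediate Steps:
1/(19268 - (-5797 - 1*18037)) = 1/(19268 - (-5797 - 18037)) = 1/(19268 - 1*(-23834)) = 1/(19268 + 23834) = 1/43102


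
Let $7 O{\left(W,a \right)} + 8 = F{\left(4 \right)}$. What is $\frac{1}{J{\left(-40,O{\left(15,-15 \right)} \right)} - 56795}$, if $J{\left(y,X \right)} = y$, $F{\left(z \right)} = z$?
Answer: $- \frac{1}{56835} \approx -1.7595 \cdot 10^{-5}$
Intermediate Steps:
$O{\left(W,a \right)} = - \frac{4}{7}$ ($O{\left(W,a \right)} = - \frac{8}{7} + \frac{1}{7} \cdot 4 = - \frac{8}{7} + \frac{4}{7} = - \frac{4}{7}$)
$\frac{1}{J{\left(-40,O{\left(15,-15 \right)} \right)} - 56795} = \frac{1}{-40 - 56795} = \frac{1}{-56835} = - \frac{1}{56835}$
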